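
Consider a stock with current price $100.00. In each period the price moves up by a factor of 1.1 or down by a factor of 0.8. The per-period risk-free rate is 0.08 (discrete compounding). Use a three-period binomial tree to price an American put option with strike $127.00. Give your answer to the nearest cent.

$27.00

Risk-neutral probability p = (1 + 0.08 − 0.8)/(1.1 − 0.8) = 0.2800/0.3000 = 0.9333
Terminal stock prices: S_uuu = 133.1, S_uud = 96.8, S_udd = 70.4, S_ddd = 51.2
Terminal payoffs (K − S): max(-6.1, 0) = 0, max(30.2, 0) = 30.2, max(56.6, 0) = 56.6, max(75.8, 0) = 75.8
Node uu (S = 121): continuation = 1/1.08·[0.9333·0.0000 + 0.0667·30.2000] = 1.8642; exercise value = 6.0000 > continuation, so V_uu = 6.0000 (exercise)
Node ud (S = 88): continuation = 1/1.08·[0.9333·30.2000 + 0.0667·56.6000] = 29.5926; exercise value = 39.0000 > continuation, so V_ud = 39.0000 (exercise)
Node dd (S = 64): continuation = 1/1.08·[0.9333·56.6000 + 0.0667·75.8000] = 53.5926; exercise value = 63.0000 > continuation, so V_dd = 63.0000 (exercise)
Node u (S = 110): continuation = 1/1.08·[0.9333·6.0000 + 0.0667·39.0000] = 7.5926; exercise value = 17.0000 > continuation, so V_u = 17.0000 (exercise)
Node d (S = 80): continuation = 1/1.08·[0.9333·39.0000 + 0.0667·63.0000] = 37.5926; exercise value = 47.0000 > continuation, so V_d = 47.0000 (exercise)
Node 0 (S = 100): continuation = 1/1.08·[0.9333·17.0000 + 0.0667·47.0000] = 17.5926; exercise value = 27.0000 > continuation, so V_0 = 27.0000 (exercise)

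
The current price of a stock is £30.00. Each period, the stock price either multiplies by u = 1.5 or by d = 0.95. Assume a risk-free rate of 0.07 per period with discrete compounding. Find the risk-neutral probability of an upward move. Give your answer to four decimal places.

Risk-neutral probability p = (1 + 0.07 − 0.95)/(1.5 − 0.95) = 0.1200/0.5500 = 0.2182

p = 0.2182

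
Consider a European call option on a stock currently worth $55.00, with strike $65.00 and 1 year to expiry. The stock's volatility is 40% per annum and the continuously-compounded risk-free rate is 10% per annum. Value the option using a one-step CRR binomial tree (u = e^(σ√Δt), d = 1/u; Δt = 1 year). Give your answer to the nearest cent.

CRR parameters: u = e^(σ√Δt) = e^(0.4·√1) = 1.4918, d = 1/u = 0.6703
Per-period rate: rΔt = 0.1·1 = 0.1, so R = e^0.1 = 1.1052
Risk-neutral probability p = (e^0.1 − 0.6703)/(1.4918 − 0.6703) = 0.4349/0.8215 = 0.5293
Terminal stock prices: S_u = 82.05, S_d = 36.87
Terminal payoffs (S − K): max(17.05, 0) = 17.05, max(-28.13, 0) = 0
Node 0 (S = 55): V_0 = e^(−0.1)·[0.5293·17.0504 + 0.4707·0.0000] = 8.1665

$8.17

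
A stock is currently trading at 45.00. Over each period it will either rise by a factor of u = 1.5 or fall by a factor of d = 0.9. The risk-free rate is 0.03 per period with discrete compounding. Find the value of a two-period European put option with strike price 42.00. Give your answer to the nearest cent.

3.21

Risk-neutral probability p = (1 + 0.03 − 0.9)/(1.5 − 0.9) = 0.1300/0.6000 = 0.2167
Terminal stock prices: S_uu = 101.2, S_ud = 60.75, S_dd = 36.45
Terminal payoffs (K − S): max(-59.25, 0) = 0, max(-18.75, 0) = 0, max(5.55, 0) = 5.55
Node u (S = 67.5): V_u = 1/1.03·[0.2167·0.0000 + 0.7833·0.0000] = 0.0000
Node d (S = 40.5): V_d = 1/1.03·[0.2167·0.0000 + 0.7833·5.5500] = 4.2209
Node 0 (S = 45): V_0 = 1/1.03·[0.2167·0.0000 + 0.7833·4.2209] = 3.2100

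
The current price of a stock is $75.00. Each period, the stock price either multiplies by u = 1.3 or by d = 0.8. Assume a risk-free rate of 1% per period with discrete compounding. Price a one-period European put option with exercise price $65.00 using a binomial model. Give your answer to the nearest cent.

Risk-neutral probability p = (1 + 0.01 − 0.8)/(1.3 − 0.8) = 0.2100/0.5000 = 0.4200
Terminal stock prices: S_u = 97.5, S_d = 60
Terminal payoffs (K − S): max(-32.5, 0) = 0, max(5, 0) = 5
Node 0 (S = 75): V_0 = 1/1.01·[0.4200·0.0000 + 0.5800·5.0000] = 2.8713

$2.87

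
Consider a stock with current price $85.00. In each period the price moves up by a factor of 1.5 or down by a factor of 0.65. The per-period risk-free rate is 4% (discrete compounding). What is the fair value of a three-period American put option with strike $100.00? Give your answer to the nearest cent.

Risk-neutral probability p = (1 + 0.04 − 0.65)/(1.5 − 0.65) = 0.3900/0.8500 = 0.4588
Terminal stock prices: S_uuu = 286.9, S_uud = 124.3, S_udd = 53.87, S_ddd = 23.34
Terminal payoffs (K − S): max(-186.9, 0) = 0, max(-24.31, 0) = 0, max(46.13, 0) = 46.13, max(76.66, 0) = 76.66
Node uu (S = 191.2): continuation = 1/1.04·[0.4588·0.0000 + 0.5412·0.0000] = 0.0000; exercise value = 0.0000 ≤ continuation, so V_uu = 0.0000
Node ud (S = 82.88): continuation = 1/1.04·[0.4588·0.0000 + 0.5412·46.1312] = 24.0049; exercise value = 17.1250 ≤ continuation, so V_ud = 24.0049
Node dd (S = 35.91): continuation = 1/1.04·[0.4588·46.1312 + 0.5412·76.6569] = 60.2413; exercise value = 64.0875 > continuation, so V_dd = 64.0875 (exercise)
Node u (S = 127.5): continuation = 1/1.04·[0.4588·0.0000 + 0.5412·24.0049] = 12.4913; exercise value = 0.0000 ≤ continuation, so V_u = 12.4913
Node d (S = 55.25): continuation = 1/1.04·[0.4588·24.0049 + 0.5412·64.0875] = 43.9391; exercise value = 44.7500 > continuation, so V_d = 44.7500 (exercise)
Node 0 (S = 85): continuation = 1/1.04·[0.4588·12.4913 + 0.5412·44.7500] = 28.7971; exercise value = 15.0000 ≤ continuation, so V_0 = 28.7971

$28.80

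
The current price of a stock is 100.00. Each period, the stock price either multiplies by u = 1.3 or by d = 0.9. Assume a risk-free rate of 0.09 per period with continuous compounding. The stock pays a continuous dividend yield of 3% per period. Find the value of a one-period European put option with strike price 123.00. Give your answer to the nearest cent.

Per-period risk-free factor R = e^0.09 = 1.0942; dividend-adjusted growth = e^(0.09−0.03) = 1.0618.
Risk-neutral probability p = (1.0618 − 0.9)/(1.3 − 0.9) = 0.1618/0.4000 = 0.4046
Terminal stock prices: S_u = 130, S_d = 90
Terminal payoffs (K − S): max(-7, 0) = 0, max(33, 0) = 33
Node 0 (S = 100): V_0 = e^(−0.09)·[0.4046·0.0000 + 0.5954·33.0000] = 17.9574

17.96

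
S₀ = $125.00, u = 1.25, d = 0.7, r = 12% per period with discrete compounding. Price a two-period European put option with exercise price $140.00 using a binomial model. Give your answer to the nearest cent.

Risk-neutral probability p = (1 + 0.12 − 0.7)/(1.25 − 0.7) = 0.4200/0.5500 = 0.7636
Terminal stock prices: S_uu = 195.3, S_ud = 109.4, S_dd = 61.25
Terminal payoffs (K − S): max(-55.31, 0) = 0, max(30.62, 0) = 30.62, max(78.75, 0) = 78.75
Node u (S = 156.2): V_u = 1/1.12·[0.7636·0.0000 + 0.2364·30.6250] = 6.4631
Node d (S = 87.5): V_d = 1/1.12·[0.7636·30.6250 + 0.2364·78.7500] = 37.5000
Node 0 (S = 125): V_0 = 1/1.12·[0.7636·6.4631 + 0.2364·37.5000] = 12.3206

$12.32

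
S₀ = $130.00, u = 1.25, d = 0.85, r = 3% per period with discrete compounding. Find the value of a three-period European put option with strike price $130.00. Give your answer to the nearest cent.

Risk-neutral probability p = (1 + 0.03 − 0.85)/(1.25 − 0.85) = 0.1800/0.4000 = 0.4500
Terminal stock prices: S_uuu = 253.9, S_uud = 172.7, S_udd = 117.4, S_ddd = 79.84
Terminal payoffs (K − S): max(-123.9, 0) = 0, max(-42.66, 0) = 0, max(12.59, 0) = 12.59, max(50.16, 0) = 50.16
Node uu (S = 203.1): V_uu = 1/1.03·[0.4500·0.0000 + 0.5500·0.0000] = 0.0000
Node ud (S = 138.1): V_ud = 1/1.03·[0.4500·0.0000 + 0.5500·12.5938] = 6.7248
Node dd (S = 93.92): V_dd = 1/1.03·[0.4500·12.5938 + 0.5500·50.1638] = 32.2886
Node u (S = 162.5): V_u = 1/1.03·[0.4500·0.0000 + 0.5500·6.7248] = 3.5909
Node d (S = 110.5): V_d = 1/1.03·[0.4500·6.7248 + 0.5500·32.2886] = 20.1795
Node 0 (S = 130): V_0 = 1/1.03·[0.4500·3.5909 + 0.5500·20.1795] = 12.3443

$12.34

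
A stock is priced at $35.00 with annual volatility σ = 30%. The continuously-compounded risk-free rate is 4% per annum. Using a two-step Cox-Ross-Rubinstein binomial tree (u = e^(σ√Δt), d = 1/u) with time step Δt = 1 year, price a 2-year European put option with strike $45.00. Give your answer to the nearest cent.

CRR parameters: u = e^(σ√Δt) = e^(0.3·√1) = 1.3499, d = 1/u = 0.7408
Per-period rate: rΔt = 0.04·1 = 0.04, so R = e^0.04 = 1.0408
Risk-neutral probability p = (e^0.04 − 0.7408)/(1.3499 − 0.7408) = 0.3000/0.6090 = 0.4926
Terminal stock prices: S_uu = 63.77, S_ud = 35, S_dd = 19.21
Terminal payoffs (K − S): max(-18.77, 0) = 0, max(10, 0) = 10, max(25.79, 0) = 25.79
Node u (S = 47.25): V_u = e^(−0.04)·[0.4926·0.0000 + 0.5074·10.0000] = 4.8754
Node d (S = 25.93): V_d = e^(−0.04)·[0.4926·10.0000 + 0.5074·25.7916] = 17.3069
Node 0 (S = 35): V_0 = e^(−0.04)·[0.4926·4.8754 + 0.5074·17.3069] = 10.7450

$10.75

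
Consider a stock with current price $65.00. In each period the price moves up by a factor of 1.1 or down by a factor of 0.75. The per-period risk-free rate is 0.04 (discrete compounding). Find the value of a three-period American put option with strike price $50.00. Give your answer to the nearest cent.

Risk-neutral probability p = (1 + 0.04 − 0.75)/(1.1 − 0.75) = 0.2900/0.3500 = 0.8286
Terminal stock prices: S_uuu = 86.52, S_uud = 58.99, S_udd = 40.22, S_ddd = 27.42
Terminal payoffs (K − S): max(-36.52, 0) = 0, max(-8.988, 0) = 0, max(9.781, 0) = 9.781, max(22.58, 0) = 22.58
Node uu (S = 78.65): continuation = 1/1.04·[0.8286·0.0000 + 0.1714·0.0000] = 0.0000; exercise value = 0.0000 ≤ continuation, so V_uu = 0.0000
Node ud (S = 53.62): continuation = 1/1.04·[0.8286·0.0000 + 0.1714·9.7812] = 1.6123; exercise value = 0.0000 ≤ continuation, so V_ud = 1.6123
Node dd (S = 36.56): continuation = 1/1.04·[0.8286·9.7812 + 0.1714·22.5781] = 11.5144; exercise value = 13.4375 > continuation, so V_dd = 13.4375 (exercise)
Node u (S = 71.5): continuation = 1/1.04·[0.8286·0.0000 + 0.1714·1.6123] = 0.2658; exercise value = 0.0000 ≤ continuation, so V_u = 0.2658
Node d (S = 48.75): continuation = 1/1.04·[0.8286·1.6123 + 0.1714·13.4375] = 3.4995; exercise value = 1.2500 ≤ continuation, so V_d = 3.4995
Node 0 (S = 65): continuation = 1/1.04·[0.8286·0.2658 + 0.1714·3.4995] = 0.7886; exercise value = 0.0000 ≤ continuation, so V_0 = 0.7886

$0.79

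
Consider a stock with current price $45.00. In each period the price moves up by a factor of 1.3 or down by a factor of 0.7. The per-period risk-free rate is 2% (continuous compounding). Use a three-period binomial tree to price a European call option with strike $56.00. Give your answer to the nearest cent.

$6.14

Risk-neutral probability p = (e^0.02 − 0.7)/(1.3 − 0.7) = 0.3202/0.6000 = 0.5337
Terminal stock prices: S_uuu = 98.87, S_uud = 53.24, S_udd = 28.66, S_ddd = 15.43
Terminal payoffs (S − K): max(42.87, 0) = 42.87, max(-2.765, 0) = 0, max(-27.34, 0) = 0, max(-40.57, 0) = 0
Node uu (S = 76.05): V_uu = e^(−0.02)·[0.5337·42.8650 + 0.4663·0.0000] = 22.4227
Node ud (S = 40.95): V_ud = e^(−0.02)·[0.5337·0.0000 + 0.4663·0.0000] = 0.0000
Node dd (S = 22.05): V_dd = e^(−0.02)·[0.5337·0.0000 + 0.4663·0.0000] = 0.0000
Node u (S = 58.5): V_u = e^(−0.02)·[0.5337·22.4227 + 0.4663·0.0000] = 11.7294
Node d (S = 31.5): V_d = e^(−0.02)·[0.5337·0.0000 + 0.4663·0.0000] = 0.0000
Node 0 (S = 45): V_0 = e^(−0.02)·[0.5337·11.7294 + 0.4663·0.0000] = 6.1357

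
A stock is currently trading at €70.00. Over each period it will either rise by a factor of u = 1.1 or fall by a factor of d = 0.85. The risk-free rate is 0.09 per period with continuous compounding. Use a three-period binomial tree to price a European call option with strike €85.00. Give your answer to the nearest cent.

€5.81

Risk-neutral probability p = (e^0.09 − 0.85)/(1.1 − 0.85) = 0.2442/0.2500 = 0.9767
Terminal stock prices: S_uuu = 93.17, S_uud = 72, S_udd = 55.63, S_ddd = 42.99
Terminal payoffs (S − K): max(8.17, 0) = 8.17, max(-13, 0) = 0, max(-29.37, 0) = 0, max(-42.01, 0) = 0
Node uu (S = 84.7): V_uu = e^(−0.09)·[0.9767·8.1700 + 0.0233·0.0000] = 7.2928
Node ud (S = 65.45): V_ud = e^(−0.09)·[0.9767·0.0000 + 0.0233·0.0000] = 0.0000
Node dd (S = 50.57): V_dd = e^(−0.09)·[0.9767·0.0000 + 0.0233·0.0000] = 0.0000
Node u (S = 77): V_u = e^(−0.09)·[0.9767·7.2928 + 0.0233·0.0000] = 6.5098
Node d (S = 59.5): V_d = e^(−0.09)·[0.9767·0.0000 + 0.0233·0.0000] = 0.0000
Node 0 (S = 70): V_0 = e^(−0.09)·[0.9767·6.5098 + 0.0233·0.0000] = 5.8109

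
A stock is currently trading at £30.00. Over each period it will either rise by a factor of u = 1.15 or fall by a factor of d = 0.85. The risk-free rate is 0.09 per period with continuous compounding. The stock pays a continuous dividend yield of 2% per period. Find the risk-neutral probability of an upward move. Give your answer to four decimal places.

p = 0.7417

Per-period risk-free factor R = e^0.09 = 1.0942; dividend-adjusted growth = e^(0.09−0.02) = 1.0725.
Risk-neutral probability p = (1.0725 − 0.85)/(1.15 − 0.85) = 0.2225/0.3000 = 0.7417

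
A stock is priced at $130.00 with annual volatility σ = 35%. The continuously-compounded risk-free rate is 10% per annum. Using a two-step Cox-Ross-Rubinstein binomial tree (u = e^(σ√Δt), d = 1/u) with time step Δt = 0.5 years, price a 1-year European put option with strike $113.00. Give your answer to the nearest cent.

$6.44

CRR parameters: u = e^(σ√Δt) = e^(0.35·√0.5) = 1.2808, d = 1/u = 0.7808
Per-period rate: rΔt = 0.1·0.5 = 0.05, so R = e^0.05 = 1.0513
Risk-neutral probability p = (e^0.05 − 0.7808)/(1.2808 − 0.7808) = 0.2705/0.5000 = 0.5410
Terminal stock prices: S_uu = 213.3, S_ud = 130, S_dd = 79.25
Terminal payoffs (K − S): max(-100.3, 0) = 0, max(-17, 0) = 0, max(33.75, 0) = 33.75
Node u (S = 166.5): V_u = e^(−0.05)·[0.5410·0.0000 + 0.4590·0.0000] = 0.0000
Node d (S = 101.5): V_d = e^(−0.05)·[0.5410·0.0000 + 0.4590·33.7538] = 14.7382
Node 0 (S = 130): V_0 = e^(−0.05)·[0.5410·0.0000 + 0.4590·14.7382] = 6.4352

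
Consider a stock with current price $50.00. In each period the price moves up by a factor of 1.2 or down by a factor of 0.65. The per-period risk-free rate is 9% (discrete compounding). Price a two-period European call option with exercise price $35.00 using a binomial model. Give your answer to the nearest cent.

$21.01

Risk-neutral probability p = (1 + 0.09 − 0.65)/(1.2 − 0.65) = 0.4400/0.5500 = 0.8000
Terminal stock prices: S_uu = 72, S_ud = 39, S_dd = 21.13
Terminal payoffs (S − K): max(37, 0) = 37, max(4, 0) = 4, max(-13.87, 0) = 0
Node u (S = 60): V_u = 1/1.09·[0.8000·37.0000 + 0.2000·4.0000] = 27.8899
Node d (S = 32.5): V_d = 1/1.09·[0.8000·4.0000 + 0.2000·0.0000] = 2.9358
Node 0 (S = 50): V_0 = 1/1.09·[0.8000·27.8899 + 0.2000·2.9358] = 21.0083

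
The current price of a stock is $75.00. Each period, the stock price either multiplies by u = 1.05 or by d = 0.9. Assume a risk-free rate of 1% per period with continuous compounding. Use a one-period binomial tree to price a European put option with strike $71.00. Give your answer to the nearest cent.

Risk-neutral probability p = (e^0.01 − 0.9)/(1.05 − 0.9) = 0.1101/0.1500 = 0.7337
Terminal stock prices: S_u = 78.75, S_d = 67.5
Terminal payoffs (K − S): max(-7.75, 0) = 0, max(3.5, 0) = 3.5
Node 0 (S = 75): V_0 = e^(−0.01)·[0.7337·0.0000 + 0.2663·3.5000] = 0.9229

$0.92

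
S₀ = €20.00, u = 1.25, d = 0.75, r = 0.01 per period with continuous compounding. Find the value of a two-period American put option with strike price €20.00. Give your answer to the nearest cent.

€2.68

Risk-neutral probability p = (e^0.01 − 0.75)/(1.25 − 0.75) = 0.2601/0.5000 = 0.5201
Terminal stock prices: S_uu = 31.25, S_ud = 18.75, S_dd = 11.25
Terminal payoffs (K − S): max(-11.25, 0) = 0, max(1.25, 0) = 1.25, max(8.75, 0) = 8.75
Node u (S = 25): continuation = e^(−0.01)·[0.5201·0.0000 + 0.4799·1.2500] = 0.5939; exercise value = 0.0000 ≤ continuation, so V_u = 0.5939
Node d (S = 15): continuation = e^(−0.01)·[0.5201·1.2500 + 0.4799·8.7500] = 4.8010; exercise value = 5.0000 > continuation, so V_d = 5.0000 (exercise)
Node 0 (S = 20): continuation = e^(−0.01)·[0.5201·0.5939 + 0.4799·5.0000] = 2.6814; exercise value = 0.0000 ≤ continuation, so V_0 = 2.6814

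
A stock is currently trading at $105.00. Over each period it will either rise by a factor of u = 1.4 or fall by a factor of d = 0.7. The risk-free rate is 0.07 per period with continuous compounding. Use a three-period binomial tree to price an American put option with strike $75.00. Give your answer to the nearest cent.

Risk-neutral probability p = (e^0.07 − 0.7)/(1.4 − 0.7) = 0.3725/0.7000 = 0.5322
Terminal stock prices: S_uuu = 288.1, S_uud = 144.1, S_udd = 72.03, S_ddd = 36.01
Terminal payoffs (K − S): max(-213.1, 0) = 0, max(-69.06, 0) = 0, max(2.97, 0) = 2.97, max(38.99, 0) = 38.99
Node uu (S = 205.8): continuation = e^(−0.07)·[0.5322·0.0000 + 0.4678·0.0000] = 0.0000; exercise value = 0.0000 ≤ continuation, so V_uu = 0.0000
Node ud (S = 102.9): continuation = e^(−0.07)·[0.5322·0.0000 + 0.4678·2.9700] = 1.2956; exercise value = 0.0000 ≤ continuation, so V_ud = 1.2956
Node dd (S = 51.45): continuation = e^(−0.07)·[0.5322·2.9700 + 0.4678·38.9850] = 18.4795; exercise value = 23.5500 > continuation, so V_dd = 23.5500 (exercise)
Node u (S = 147): continuation = e^(−0.07)·[0.5322·0.0000 + 0.4678·1.2956] = 0.5651; exercise value = 0.0000 ≤ continuation, so V_u = 0.5651
Node d (S = 73.5): continuation = e^(−0.07)·[0.5322·1.2956 + 0.4678·23.5500] = 10.9157; exercise value = 1.5000 ≤ continuation, so V_d = 10.9157
Node 0 (S = 105): continuation = e^(−0.07)·[0.5322·0.5651 + 0.4678·10.9157] = 5.0420; exercise value = 0.0000 ≤ continuation, so V_0 = 5.0420

$5.04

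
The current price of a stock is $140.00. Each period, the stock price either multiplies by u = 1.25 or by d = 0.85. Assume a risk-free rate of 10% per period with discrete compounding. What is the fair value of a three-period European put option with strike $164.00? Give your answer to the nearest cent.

Risk-neutral probability p = (1 + 0.1 − 0.85)/(1.25 − 0.85) = 0.2500/0.4000 = 0.6250
Terminal stock prices: S_uuu = 273.4, S_uud = 185.9, S_udd = 126.4, S_ddd = 85.98
Terminal payoffs (K − S): max(-109.4, 0) = 0, max(-21.94, 0) = 0, max(37.56, 0) = 37.56, max(78.02, 0) = 78.02
Node uu (S = 218.8): V_uu = 1/1.1·[0.6250·0.0000 + 0.3750·0.0000] = 0.0000
Node ud (S = 148.8): V_ud = 1/1.1·[0.6250·0.0000 + 0.3750·37.5625] = 12.8054
Node dd (S = 101.1): V_dd = 1/1.1·[0.6250·37.5625 + 0.3750·78.0225] = 47.9409
Node u (S = 175): V_u = 1/1.1·[0.6250·0.0000 + 0.3750·12.8054] = 4.3655
Node d (S = 119): V_d = 1/1.1·[0.6250·12.8054 + 0.3750·47.9409] = 23.6193
Node 0 (S = 140): V_0 = 1/1.1·[0.6250·4.3655 + 0.3750·23.6193] = 10.5324

$10.53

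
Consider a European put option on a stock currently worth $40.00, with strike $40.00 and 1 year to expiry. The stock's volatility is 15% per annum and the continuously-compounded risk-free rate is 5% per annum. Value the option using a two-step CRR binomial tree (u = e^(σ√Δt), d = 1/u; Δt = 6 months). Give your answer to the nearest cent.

CRR parameters: u = e^(σ√Δt) = e^(0.15·√0.5) = 1.1119, d = 1/u = 0.8994
Per-period rate: rΔt = 0.05·0.5 = 0.025, so R = e^0.025 = 1.0253
Risk-neutral probability p = (e^0.025 − 0.8994)/(1.1119 − 0.8994) = 0.1259/0.2125 = 0.5926
Terminal stock prices: S_uu = 49.45, S_ud = 40, S_dd = 32.35
Terminal payoffs (K − S): max(-9.452, 0) = 0, max(0, 0) = 0, max(7.646, 0) = 7.646
Node u (S = 44.48): V_u = e^(−0.025)·[0.5926·0.0000 + 0.4074·0.0000] = 0.0000
Node d (S = 35.97): V_d = e^(−0.025)·[0.5926·0.0000 + 0.4074·7.6457] = 3.0378
Node 0 (S = 40): V_0 = e^(−0.025)·[0.5926·0.0000 + 0.4074·3.0378] = 1.2070

$1.21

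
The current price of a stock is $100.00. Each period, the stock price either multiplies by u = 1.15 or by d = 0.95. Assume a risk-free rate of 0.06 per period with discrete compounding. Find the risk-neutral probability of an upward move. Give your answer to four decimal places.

Risk-neutral probability p = (1 + 0.06 − 0.95)/(1.15 − 0.95) = 0.1100/0.2000 = 0.5500

p = 0.5500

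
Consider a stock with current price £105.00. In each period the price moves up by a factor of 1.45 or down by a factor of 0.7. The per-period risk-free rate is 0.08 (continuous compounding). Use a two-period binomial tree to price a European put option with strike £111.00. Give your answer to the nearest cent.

Risk-neutral probability p = (e^0.08 − 0.7)/(1.45 − 0.7) = 0.3833/0.7500 = 0.5110
Terminal stock prices: S_uu = 220.8, S_ud = 106.6, S_dd = 51.45
Terminal payoffs (K − S): max(-109.8, 0) = 0, max(4.425, 0) = 4.425, max(59.55, 0) = 59.55
Node u (S = 152.2): V_u = e^(−0.08)·[0.5110·0.0000 + 0.4890·4.4250] = 1.9973
Node d (S = 73.5): V_d = e^(−0.08)·[0.5110·4.4250 + 0.4890·59.5500] = 28.9659
Node 0 (S = 105): V_0 = e^(−0.08)·[0.5110·1.9973 + 0.4890·28.9659] = 14.0162

£14.02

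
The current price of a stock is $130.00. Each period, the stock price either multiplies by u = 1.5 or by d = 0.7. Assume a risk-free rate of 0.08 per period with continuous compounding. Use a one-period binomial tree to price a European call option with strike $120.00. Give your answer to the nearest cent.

Risk-neutral probability p = (e^0.08 − 0.7)/(1.5 − 0.7) = 0.3833/0.8000 = 0.4791
Terminal stock prices: S_u = 195, S_d = 91
Terminal payoffs (S − K): max(75, 0) = 75, max(-29, 0) = 0
Node 0 (S = 130): V_0 = e^(−0.08)·[0.4791·75.0000 + 0.5209·0.0000] = 33.1705

$33.17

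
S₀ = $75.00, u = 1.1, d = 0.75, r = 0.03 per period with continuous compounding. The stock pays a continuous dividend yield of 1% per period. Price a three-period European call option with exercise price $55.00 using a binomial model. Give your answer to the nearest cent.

$23.72

Per-period risk-free factor R = e^0.03 = 1.0305; dividend-adjusted growth = e^(0.03−0.01) = 1.0202.
Risk-neutral probability p = (1.0202 − 0.75)/(1.1 − 0.75) = 0.2702/0.3500 = 0.7720
Terminal stock prices: S_uuu = 99.83, S_uud = 68.06, S_udd = 46.41, S_ddd = 31.64
Terminal payoffs (S − K): max(44.83, 0) = 44.83, max(13.06, 0) = 13.06, max(-8.594, 0) = 0, max(-23.36, 0) = 0
Node uu (S = 90.75): V_uu = e^(−0.03)·[0.7720·44.8250 + 0.2280·13.0625] = 36.4725
Node ud (S = 61.88): V_ud = e^(−0.03)·[0.7720·13.0625 + 0.2280·0.0000] = 9.7863
Node dd (S = 42.19): V_dd = e^(−0.03)·[0.7720·0.0000 + 0.2280·0.0000] = 0.0000
Node u (S = 82.5): V_u = e^(−0.03)·[0.7720·36.4725 + 0.2280·9.7863] = 29.4900
Node d (S = 56.25): V_d = e^(−0.03)·[0.7720·9.7863 + 0.2280·0.0000] = 7.3317
Node 0 (S = 75): V_0 = e^(−0.03)·[0.7720·29.4900 + 0.2280·7.3317] = 23.7158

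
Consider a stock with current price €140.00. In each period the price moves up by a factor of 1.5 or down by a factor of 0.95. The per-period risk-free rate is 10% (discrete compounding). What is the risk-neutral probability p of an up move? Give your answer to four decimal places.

p = 0.2727

Risk-neutral probability p = (1 + 0.1 − 0.95)/(1.5 − 0.95) = 0.1500/0.5500 = 0.2727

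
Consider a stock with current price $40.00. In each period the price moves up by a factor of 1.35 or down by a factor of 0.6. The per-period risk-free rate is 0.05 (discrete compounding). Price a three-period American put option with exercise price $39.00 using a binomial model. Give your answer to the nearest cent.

$7.34

Risk-neutral probability p = (1 + 0.05 − 0.6)/(1.35 − 0.6) = 0.4500/0.7500 = 0.6000
Terminal stock prices: S_uuu = 98.42, S_uud = 43.74, S_udd = 19.44, S_ddd = 8.64
Terminal payoffs (K − S): max(-59.42, 0) = 0, max(-4.74, 0) = 0, max(19.56, 0) = 19.56, max(30.36, 0) = 30.36
Node uu (S = 72.9): continuation = 1/1.05·[0.6000·0.0000 + 0.4000·0.0000] = 0.0000; exercise value = 0.0000 ≤ continuation, so V_uu = 0.0000
Node ud (S = 32.4): continuation = 1/1.05·[0.6000·0.0000 + 0.4000·19.5600] = 7.4514; exercise value = 6.6000 ≤ continuation, so V_ud = 7.4514
Node dd (S = 14.4): continuation = 1/1.05·[0.6000·19.5600 + 0.4000·30.3600] = 22.7429; exercise value = 24.6000 > continuation, so V_dd = 24.6000 (exercise)
Node u (S = 54): continuation = 1/1.05·[0.6000·0.0000 + 0.4000·7.4514] = 2.8386; exercise value = 0.0000 ≤ continuation, so V_u = 2.8386
Node d (S = 24): continuation = 1/1.05·[0.6000·7.4514 + 0.4000·24.6000] = 13.6294; exercise value = 15.0000 > continuation, so V_d = 15.0000 (exercise)
Node 0 (S = 40): continuation = 1/1.05·[0.6000·2.8386 + 0.4000·15.0000] = 7.3364; exercise value = 0.0000 ≤ continuation, so V_0 = 7.3364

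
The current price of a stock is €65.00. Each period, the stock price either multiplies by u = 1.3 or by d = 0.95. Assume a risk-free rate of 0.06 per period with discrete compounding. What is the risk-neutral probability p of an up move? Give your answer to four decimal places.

Risk-neutral probability p = (1 + 0.06 − 0.95)/(1.3 − 0.95) = 0.1100/0.3500 = 0.3143

p = 0.3143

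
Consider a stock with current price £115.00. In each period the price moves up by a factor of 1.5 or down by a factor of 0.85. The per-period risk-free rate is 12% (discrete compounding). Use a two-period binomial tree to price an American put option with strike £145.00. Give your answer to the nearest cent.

Risk-neutral probability p = (1 + 0.12 − 0.85)/(1.5 − 0.85) = 0.2700/0.6500 = 0.4154
Terminal stock prices: S_uu = 258.8, S_ud = 146.6, S_dd = 83.09
Terminal payoffs (K − S): max(-113.8, 0) = 0, max(-1.625, 0) = 0, max(61.91, 0) = 61.91
Node u (S = 172.5): continuation = 1/1.12·[0.4154·0.0000 + 0.5846·0.0000] = 0.0000; exercise value = 0.0000 ≤ continuation, so V_u = 0.0000
Node d (S = 97.75): continuation = 1/1.12·[0.4154·0.0000 + 0.5846·61.9125] = 32.3170; exercise value = 47.2500 > continuation, so V_d = 47.2500 (exercise)
Node 0 (S = 115): continuation = 1/1.12·[0.4154·0.0000 + 0.5846·47.2500] = 24.6635; exercise value = 30.0000 > continuation, so V_0 = 30.0000 (exercise)

£30.00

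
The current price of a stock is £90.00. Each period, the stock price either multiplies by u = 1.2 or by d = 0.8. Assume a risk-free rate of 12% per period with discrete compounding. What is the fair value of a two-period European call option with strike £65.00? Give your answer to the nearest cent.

Risk-neutral probability p = (1 + 0.12 − 0.8)/(1.2 − 0.8) = 0.3200/0.4000 = 0.8000
Terminal stock prices: S_uu = 129.6, S_ud = 86.4, S_dd = 57.6
Terminal payoffs (S − K): max(64.6, 0) = 64.6, max(21.4, 0) = 21.4, max(-7.4, 0) = 0
Node u (S = 108): V_u = 1/1.12·[0.8000·64.6000 + 0.2000·21.4000] = 49.9643
Node d (S = 72): V_d = 1/1.12·[0.8000·21.4000 + 0.2000·0.0000] = 15.2857
Node 0 (S = 90): V_0 = 1/1.12·[0.8000·49.9643 + 0.2000·15.2857] = 38.4184

£38.42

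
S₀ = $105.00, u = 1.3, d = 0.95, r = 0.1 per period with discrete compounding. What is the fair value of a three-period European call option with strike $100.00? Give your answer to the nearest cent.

Risk-neutral probability p = (1 + 0.1 − 0.95)/(1.3 − 0.95) = 0.1500/0.3500 = 0.4286
Terminal stock prices: S_uuu = 230.7, S_uud = 168.6, S_udd = 123.2, S_ddd = 90.02
Terminal payoffs (S − K): max(130.7, 0) = 130.7, max(68.58, 0) = 68.58, max(23.19, 0) = 23.19, max(-9.976, 0) = 0
Node uu (S = 177.5): V_uu = 1/1.1·[0.4286·130.6850 + 0.5714·68.5775] = 86.5409
Node ud (S = 129.7): V_ud = 1/1.1·[0.4286·68.5775 + 0.5714·23.1912] = 38.7659
Node dd (S = 94.76): V_dd = 1/1.1·[0.4286·23.1912 + 0.5714·0.0000] = 9.0356
Node u (S = 136.5): V_u = 1/1.1·[0.4286·86.5409 + 0.5714·38.7659] = 53.8554
Node d (S = 99.75): V_d = 1/1.1·[0.4286·38.7659 + 0.5714·9.0356] = 19.7974
Node 0 (S = 105): V_0 = 1/1.1·[0.4286·53.8554 + 0.5714·19.7974] = 31.2670

$31.27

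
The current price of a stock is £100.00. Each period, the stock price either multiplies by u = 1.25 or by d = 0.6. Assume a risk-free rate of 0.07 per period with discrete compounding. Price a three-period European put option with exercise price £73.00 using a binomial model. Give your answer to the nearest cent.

£4.69

Risk-neutral probability p = (1 + 0.07 − 0.6)/(1.25 − 0.6) = 0.4700/0.6500 = 0.7231
Terminal stock prices: S_uuu = 195.3, S_uud = 93.75, S_udd = 45, S_ddd = 21.6
Terminal payoffs (K − S): max(-122.3, 0) = 0, max(-20.75, 0) = 0, max(28, 0) = 28, max(51.4, 0) = 51.4
Node uu (S = 156.2): V_uu = 1/1.07·[0.7231·0.0000 + 0.2769·0.0000] = 0.0000
Node ud (S = 75): V_ud = 1/1.07·[0.7231·0.0000 + 0.2769·28.0000] = 7.2466
Node dd (S = 36): V_dd = 1/1.07·[0.7231·28.0000 + 0.2769·51.4000] = 32.2243
Node u (S = 125): V_u = 1/1.07·[0.7231·0.0000 + 0.2769·7.2466] = 1.8755
Node d (S = 60): V_d = 1/1.07·[0.7231·7.2466 + 0.2769·32.2243] = 13.2369
Node 0 (S = 100): V_0 = 1/1.07·[0.7231·1.8755 + 0.2769·13.2369] = 4.6932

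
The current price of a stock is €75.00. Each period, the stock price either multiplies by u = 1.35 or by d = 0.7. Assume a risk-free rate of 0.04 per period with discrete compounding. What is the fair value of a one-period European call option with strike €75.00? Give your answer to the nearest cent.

€13.20

Risk-neutral probability p = (1 + 0.04 − 0.7)/(1.35 − 0.7) = 0.3400/0.6500 = 0.5231
Terminal stock prices: S_u = 101.2, S_d = 52.5
Terminal payoffs (S − K): max(26.25, 0) = 26.25, max(-22.5, 0) = 0
Node 0 (S = 75): V_0 = 1/1.04·[0.5231·26.2500 + 0.4769·0.0000] = 13.2027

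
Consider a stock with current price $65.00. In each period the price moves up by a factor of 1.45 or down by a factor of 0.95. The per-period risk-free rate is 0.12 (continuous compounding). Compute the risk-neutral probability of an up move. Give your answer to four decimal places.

Risk-neutral probability p = (e^0.12 − 0.95)/(1.45 − 0.95) = 0.1775/0.5000 = 0.3550

p = 0.3550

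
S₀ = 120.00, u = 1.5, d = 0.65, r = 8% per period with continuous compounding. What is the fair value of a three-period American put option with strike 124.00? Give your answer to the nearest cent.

Risk-neutral probability p = (e^0.08 − 0.65)/(1.5 − 0.65) = 0.4333/0.8500 = 0.5097
Terminal stock prices: S_uuu = 405, S_uud = 175.5, S_udd = 76.05, S_ddd = 32.95
Terminal payoffs (K − S): max(-281, 0) = 0, max(-51.5, 0) = 0, max(47.95, 0) = 47.95, max(91.05, 0) = 91.05
Node uu (S = 270): continuation = e^(−0.08)·[0.5097·0.0000 + 0.4903·0.0000] = 0.0000; exercise value = 0.0000 ≤ continuation, so V_uu = 0.0000
Node ud (S = 117): continuation = e^(−0.08)·[0.5097·0.0000 + 0.4903·47.9500] = 21.7002; exercise value = 7.0000 ≤ continuation, so V_ud = 21.7002
Node dd (S = 50.7): continuation = e^(−0.08)·[0.5097·47.9500 + 0.4903·91.0450] = 63.7664; exercise value = 73.3000 > continuation, so V_dd = 73.3000 (exercise)
Node u (S = 180): continuation = e^(−0.08)·[0.5097·0.0000 + 0.4903·21.7002] = 9.8206; exercise value = 0.0000 ≤ continuation, so V_u = 9.8206
Node d (S = 78): continuation = e^(−0.08)·[0.5097·21.7002 + 0.4903·73.3000] = 43.3837; exercise value = 46.0000 > continuation, so V_d = 46.0000 (exercise)
Node 0 (S = 120): continuation = e^(−0.08)·[0.5097·9.8206 + 0.4903·46.0000] = 25.4388; exercise value = 4.0000 ≤ continuation, so V_0 = 25.4388

25.44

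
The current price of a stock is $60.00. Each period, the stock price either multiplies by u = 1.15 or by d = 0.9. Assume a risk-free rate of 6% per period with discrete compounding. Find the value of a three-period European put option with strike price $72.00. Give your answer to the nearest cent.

Risk-neutral probability p = (1 + 0.06 − 0.9)/(1.15 − 0.9) = 0.1600/0.2500 = 0.6400
Terminal stock prices: S_uuu = 91.25, S_uud = 71.41, S_udd = 55.89, S_ddd = 43.74
Terminal payoffs (K − S): max(-19.25, 0) = 0, max(0.585, 0) = 0.585, max(16.11, 0) = 16.11, max(28.26, 0) = 28.26
Node uu (S = 79.35): V_uu = 1/1.06·[0.6400·0.0000 + 0.3600·0.5850] = 0.1987
Node ud (S = 62.1): V_ud = 1/1.06·[0.6400·0.5850 + 0.3600·16.1100] = 5.8245
Node dd (S = 48.6): V_dd = 1/1.06·[0.6400·16.1100 + 0.3600·28.2600] = 19.3245
Node u (S = 69): V_u = 1/1.06·[0.6400·0.1987 + 0.3600·5.8245] = 2.0981
Node d (S = 54): V_d = 1/1.06·[0.6400·5.8245 + 0.3600·19.3245] = 10.0797
Node 0 (S = 60): V_0 = 1/1.06·[0.6400·2.0981 + 0.3600·10.0797] = 4.6901

$4.69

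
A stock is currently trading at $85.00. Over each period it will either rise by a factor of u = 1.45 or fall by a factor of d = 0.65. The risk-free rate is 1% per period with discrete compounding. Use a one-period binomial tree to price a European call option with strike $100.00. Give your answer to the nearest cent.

Risk-neutral probability p = (1 + 0.01 − 0.65)/(1.45 − 0.65) = 0.3600/0.8000 = 0.4500
Terminal stock prices: S_u = 123.2, S_d = 55.25
Terminal payoffs (S − K): max(23.25, 0) = 23.25, max(-44.75, 0) = 0
Node 0 (S = 85): V_0 = 1/1.01·[0.4500·23.2500 + 0.5500·0.0000] = 10.3589

$10.36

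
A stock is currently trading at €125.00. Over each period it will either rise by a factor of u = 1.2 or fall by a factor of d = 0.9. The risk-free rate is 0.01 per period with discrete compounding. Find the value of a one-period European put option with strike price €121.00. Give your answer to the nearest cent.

Risk-neutral probability p = (1 + 0.01 − 0.9)/(1.2 − 0.9) = 0.1100/0.3000 = 0.3667
Terminal stock prices: S_u = 150, S_d = 112.5
Terminal payoffs (K − S): max(-29, 0) = 0, max(8.5, 0) = 8.5
Node 0 (S = 125): V_0 = 1/1.01·[0.3667·0.0000 + 0.6333·8.5000] = 5.3300

€5.33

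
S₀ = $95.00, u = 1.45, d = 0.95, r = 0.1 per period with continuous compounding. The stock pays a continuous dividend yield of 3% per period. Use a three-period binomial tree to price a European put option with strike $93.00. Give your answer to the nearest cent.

$3.68

Per-period risk-free factor R = e^0.1 = 1.1052; dividend-adjusted growth = e^(0.1−0.03) = 1.0725.
Risk-neutral probability p = (1.0725 − 0.95)/(1.45 − 0.95) = 0.1225/0.5000 = 0.2450
Terminal stock prices: S_uuu = 289.6, S_uud = 189.8, S_udd = 124.3, S_ddd = 81.45
Terminal payoffs (K − S): max(-196.6, 0) = 0, max(-96.75, 0) = 0, max(-31.32, 0) = 0, max(11.55, 0) = 11.55
Node uu (S = 199.7): V_uu = e^(−0.1)·[0.2450·0.0000 + 0.7550·0.0000] = 0.0000
Node ud (S = 130.9): V_ud = e^(−0.1)·[0.2450·0.0000 + 0.7550·0.0000] = 0.0000
Node dd (S = 85.74): V_dd = e^(−0.1)·[0.2450·0.0000 + 0.7550·11.5494] = 7.8898
Node u (S = 137.8): V_u = e^(−0.1)·[0.2450·0.0000 + 0.7550·0.0000] = 0.0000
Node d (S = 90.25): V_d = e^(−0.1)·[0.2450·0.0000 + 0.7550·7.8898] = 5.3898
Node 0 (S = 95): V_0 = e^(−0.1)·[0.2450·0.0000 + 0.7550·5.3898] = 3.6820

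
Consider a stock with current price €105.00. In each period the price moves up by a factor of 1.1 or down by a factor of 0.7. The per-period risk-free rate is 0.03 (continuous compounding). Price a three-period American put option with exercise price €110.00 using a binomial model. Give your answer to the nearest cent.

€12.39

Risk-neutral probability p = (e^0.03 − 0.7)/(1.1 − 0.7) = 0.3305/0.4000 = 0.8261
Terminal stock prices: S_uuu = 139.8, S_uud = 88.94, S_udd = 56.59, S_ddd = 36.01
Terminal payoffs (K − S): max(-29.76, 0) = 0, max(21.06, 0) = 21.06, max(53.41, 0) = 53.41, max(73.99, 0) = 73.99
Node uu (S = 127.1): continuation = e^(−0.03)·[0.8261·0.0000 + 0.1739·21.0650] = 3.5542; exercise value = 0.0000 ≤ continuation, so V_uu = 3.5542
Node ud (S = 80.85): continuation = e^(−0.03)·[0.8261·21.0650 + 0.1739·53.4050] = 25.8990; exercise value = 29.1500 > continuation, so V_ud = 29.1500 (exercise)
Node dd (S = 51.45): continuation = e^(−0.03)·[0.8261·53.4050 + 0.1739·73.9850] = 55.2990; exercise value = 58.5500 > continuation, so V_dd = 58.5500 (exercise)
Node u (S = 115.5): continuation = e^(−0.03)·[0.8261·3.5542 + 0.1739·29.1500] = 7.7678; exercise value = 0.0000 ≤ continuation, so V_u = 7.7678
Node d (S = 73.5): continuation = e^(−0.03)·[0.8261·29.1500 + 0.1739·58.5500] = 33.2490; exercise value = 36.5000 > continuation, so V_d = 36.5000 (exercise)
Node 0 (S = 105): continuation = e^(−0.03)·[0.8261·7.7678 + 0.1739·36.5000] = 12.3861; exercise value = 5.0000 ≤ continuation, so V_0 = 12.3861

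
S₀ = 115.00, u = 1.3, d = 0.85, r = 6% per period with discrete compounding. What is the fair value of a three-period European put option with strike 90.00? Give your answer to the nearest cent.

Risk-neutral probability p = (1 + 0.06 − 0.85)/(1.3 − 0.85) = 0.2100/0.4500 = 0.4667
Terminal stock prices: S_uuu = 252.7, S_uud = 165.2, S_udd = 108, S_ddd = 70.62
Terminal payoffs (K − S): max(-162.7, 0) = 0, max(-75.2, 0) = 0, max(-18.01, 0) = 0, max(19.38, 0) = 19.38
Node uu (S = 194.4): V_uu = 1/1.06·[0.4667·0.0000 + 0.5333·0.0000] = 0.0000
Node ud (S = 127.1): V_ud = 1/1.06·[0.4667·0.0000 + 0.5333·0.0000] = 0.0000
Node dd (S = 83.09): V_dd = 1/1.06·[0.4667·0.0000 + 0.5333·19.3756] = 9.7487
Node u (S = 149.5): V_u = 1/1.06·[0.4667·0.0000 + 0.5333·0.0000] = 0.0000
Node d (S = 97.75): V_d = 1/1.06·[0.4667·0.0000 + 0.5333·9.7487] = 4.9050
Node 0 (S = 115): V_0 = 1/1.06·[0.4667·0.0000 + 0.5333·4.9050] = 2.4679

2.47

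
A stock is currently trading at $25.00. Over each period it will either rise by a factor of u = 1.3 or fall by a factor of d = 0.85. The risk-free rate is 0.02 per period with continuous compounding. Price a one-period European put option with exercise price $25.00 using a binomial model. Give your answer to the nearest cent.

Risk-neutral probability p = (e^0.02 − 0.85)/(1.3 − 0.85) = 0.1702/0.4500 = 0.3782
Terminal stock prices: S_u = 32.5, S_d = 21.25
Terminal payoffs (K − S): max(-7.5, 0) = 0, max(3.75, 0) = 3.75
Node 0 (S = 25): V_0 = e^(−0.02)·[0.3782·0.0000 + 0.6218·3.7500] = 2.2855

$2.29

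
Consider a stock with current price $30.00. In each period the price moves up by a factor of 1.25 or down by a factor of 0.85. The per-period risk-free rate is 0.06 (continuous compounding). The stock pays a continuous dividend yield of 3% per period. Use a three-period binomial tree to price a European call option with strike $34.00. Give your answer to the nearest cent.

$3.52

Per-period risk-free factor R = e^0.06 = 1.0618; dividend-adjusted growth = e^(0.06−0.03) = 1.0305.
Risk-neutral probability p = (1.0305 − 0.85)/(1.25 − 0.85) = 0.1805/0.4000 = 0.4511
Terminal stock prices: S_uuu = 58.59, S_uud = 39.84, S_udd = 27.09, S_ddd = 18.42
Terminal payoffs (S − K): max(24.59, 0) = 24.59, max(5.844, 0) = 5.844, max(-6.906, 0) = 0, max(-15.58, 0) = 0
Node uu (S = 46.88): V_uu = e^(−0.06)·[0.4511·24.5938 + 0.5489·5.8438] = 13.4696
Node ud (S = 31.88): V_ud = e^(−0.06)·[0.4511·5.8438 + 0.5489·0.0000] = 2.4828
Node dd (S = 21.67): V_dd = e^(−0.06)·[0.4511·0.0000 + 0.5489·0.0000] = 0.0000
Node u (S = 37.5): V_u = e^(−0.06)·[0.4511·13.4696 + 0.5489·2.4828] = 7.0061
Node d (S = 25.5): V_d = e^(−0.06)·[0.4511·2.4828 + 0.5489·0.0000] = 1.0549
Node 0 (S = 30): V_0 = e^(−0.06)·[0.4511·7.0061 + 0.5489·1.0549] = 3.5219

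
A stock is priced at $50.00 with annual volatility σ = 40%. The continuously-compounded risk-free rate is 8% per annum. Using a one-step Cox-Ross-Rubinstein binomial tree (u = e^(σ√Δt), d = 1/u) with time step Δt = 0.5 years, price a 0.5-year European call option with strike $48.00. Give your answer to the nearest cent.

CRR parameters: u = e^(σ√Δt) = e^(0.4·√0.5) = 1.3269, d = 1/u = 0.7536
Per-period rate: rΔt = 0.08·0.5 = 0.04, so R = e^0.04 = 1.0408
Risk-neutral probability p = (e^0.04 − 0.7536)/(1.3269 − 0.7536) = 0.2872/0.5733 = 0.5009
Terminal stock prices: S_u = 66.34, S_d = 37.68
Terminal payoffs (S − K): max(18.34, 0) = 18.34, max(-10.32, 0) = 0
Node 0 (S = 50): V_0 = e^(−0.04)·[0.5009·18.3448 + 0.4991·0.0000] = 8.8295

$8.83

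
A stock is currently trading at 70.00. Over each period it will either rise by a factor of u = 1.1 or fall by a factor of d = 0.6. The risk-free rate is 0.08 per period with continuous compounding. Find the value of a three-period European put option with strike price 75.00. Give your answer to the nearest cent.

1.90

Risk-neutral probability p = (e^0.08 − 0.6)/(1.1 − 0.6) = 0.4833/0.5000 = 0.9666
Terminal stock prices: S_uuu = 93.17, S_uud = 50.82, S_udd = 27.72, S_ddd = 15.12
Terminal payoffs (K − S): max(-18.17, 0) = 0, max(24.18, 0) = 24.18, max(47.28, 0) = 47.28, max(59.88, 0) = 59.88
Node uu (S = 84.7): V_uu = e^(−0.08)·[0.9666·0.0000 + 0.0334·24.1800] = 0.7461
Node ud (S = 46.2): V_ud = e^(−0.08)·[0.9666·24.1800 + 0.0334·47.2800] = 23.0337
Node dd (S = 25.2): V_dd = e^(−0.08)·[0.9666·47.2800 + 0.0334·59.8800] = 44.0337
Node u (S = 77): V_u = e^(−0.08)·[0.9666·0.7461 + 0.0334·23.0337] = 1.3764
Node d (S = 42): V_d = e^(−0.08)·[0.9666·23.0337 + 0.0334·44.0337] = 21.9108
Node 0 (S = 70): V_0 = e^(−0.08)·[0.9666·1.3764 + 0.0334·21.9108] = 1.9042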